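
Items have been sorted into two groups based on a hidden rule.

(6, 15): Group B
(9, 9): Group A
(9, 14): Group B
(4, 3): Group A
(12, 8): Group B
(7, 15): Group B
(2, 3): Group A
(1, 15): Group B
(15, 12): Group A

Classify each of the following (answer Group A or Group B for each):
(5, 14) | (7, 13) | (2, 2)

'Group A' ⟺ |first − second| ≤ 3.
(5, 14) → |5−14| = 9 → Group B.
(7, 13) → |7−13| = 6 → Group B.
(2, 2) → |2−2| = 0 → Group A.

Group B, Group B, Group A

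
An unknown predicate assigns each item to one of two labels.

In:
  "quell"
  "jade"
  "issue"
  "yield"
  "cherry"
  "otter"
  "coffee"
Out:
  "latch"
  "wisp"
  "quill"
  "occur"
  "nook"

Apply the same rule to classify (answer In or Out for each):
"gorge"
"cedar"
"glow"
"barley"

In, In, Out, In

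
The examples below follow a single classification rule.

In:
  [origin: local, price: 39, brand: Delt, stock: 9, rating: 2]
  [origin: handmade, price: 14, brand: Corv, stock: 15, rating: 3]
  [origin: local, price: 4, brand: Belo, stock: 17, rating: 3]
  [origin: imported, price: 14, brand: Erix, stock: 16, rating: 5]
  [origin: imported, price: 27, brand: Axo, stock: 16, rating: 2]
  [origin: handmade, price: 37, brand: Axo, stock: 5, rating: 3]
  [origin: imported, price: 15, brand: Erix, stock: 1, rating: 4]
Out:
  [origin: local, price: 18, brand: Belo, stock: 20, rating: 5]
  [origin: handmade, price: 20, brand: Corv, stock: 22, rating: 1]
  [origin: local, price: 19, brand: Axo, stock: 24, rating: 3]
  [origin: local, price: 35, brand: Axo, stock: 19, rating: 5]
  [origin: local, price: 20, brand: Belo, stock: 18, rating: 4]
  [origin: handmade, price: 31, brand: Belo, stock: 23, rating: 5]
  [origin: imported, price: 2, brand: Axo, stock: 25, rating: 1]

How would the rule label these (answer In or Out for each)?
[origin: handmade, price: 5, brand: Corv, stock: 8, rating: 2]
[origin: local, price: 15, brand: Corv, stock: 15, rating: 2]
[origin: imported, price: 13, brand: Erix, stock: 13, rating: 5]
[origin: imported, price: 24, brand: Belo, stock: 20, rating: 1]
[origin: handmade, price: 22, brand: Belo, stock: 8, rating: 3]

In, In, In, Out, In

The simplest hypothesis consistent with all the labels is: stock ≤ 17.
[origin: handmade, price: 5, brand: Corv, stock: 8, rating: 2]: stock = 8 — matches, so In.
[origin: local, price: 15, brand: Corv, stock: 15, rating: 2]: stock = 15 — matches, so In.
[origin: imported, price: 13, brand: Erix, stock: 13, rating: 5]: stock = 13 — matches, so In.
[origin: imported, price: 24, brand: Belo, stock: 20, rating: 1]: stock = 20 — lacks this property, so Out.
[origin: handmade, price: 22, brand: Belo, stock: 8, rating: 3]: stock = 8 — matches, so In.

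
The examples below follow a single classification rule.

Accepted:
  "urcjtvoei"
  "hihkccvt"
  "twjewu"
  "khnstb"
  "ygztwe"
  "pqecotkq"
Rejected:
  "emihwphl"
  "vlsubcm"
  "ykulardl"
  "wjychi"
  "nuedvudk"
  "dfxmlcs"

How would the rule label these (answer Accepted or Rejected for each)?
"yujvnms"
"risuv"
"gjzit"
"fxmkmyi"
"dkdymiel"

Rejected, Rejected, Accepted, Rejected, Rejected

One predicate separates the groups cleanly: contains 't'.
Rejected: "yujvnms", since no 't'. Rejected: "risuv", since no 't'. Accepted: "gjzit", since has 't'. Rejected: "fxmkmyi", since no 't'. Rejected: "dkdymiel", since no 't'.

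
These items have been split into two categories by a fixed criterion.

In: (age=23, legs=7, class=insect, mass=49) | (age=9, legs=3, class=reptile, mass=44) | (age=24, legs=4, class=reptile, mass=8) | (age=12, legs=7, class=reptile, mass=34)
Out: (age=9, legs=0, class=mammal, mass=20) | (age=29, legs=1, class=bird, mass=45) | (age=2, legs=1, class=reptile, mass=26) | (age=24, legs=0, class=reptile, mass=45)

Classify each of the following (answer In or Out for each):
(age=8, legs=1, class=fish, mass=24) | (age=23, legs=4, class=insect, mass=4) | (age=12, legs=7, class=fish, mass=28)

Out, In, In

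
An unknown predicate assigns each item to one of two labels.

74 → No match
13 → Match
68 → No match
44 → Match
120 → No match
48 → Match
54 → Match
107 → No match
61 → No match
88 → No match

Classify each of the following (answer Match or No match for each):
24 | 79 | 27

The rule appears to be: at most 54.
24: 24 ≤ 54, checks out → Match. 79: 79 > 54, doesn't qualify → No match. 27: 27 ≤ 54, checks out → Match.

Match, No match, Match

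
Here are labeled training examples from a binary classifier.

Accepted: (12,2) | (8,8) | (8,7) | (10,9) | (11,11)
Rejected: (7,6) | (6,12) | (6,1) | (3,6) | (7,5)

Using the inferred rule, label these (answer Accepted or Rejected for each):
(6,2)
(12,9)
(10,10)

Rejected, Accepted, Accepted

Every 'Accepted' example satisfies: first ≥ 8. None of the 'Rejected' examples do.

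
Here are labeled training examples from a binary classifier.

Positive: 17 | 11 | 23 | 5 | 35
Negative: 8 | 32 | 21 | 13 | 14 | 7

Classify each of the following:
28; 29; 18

Negative, Positive, Negative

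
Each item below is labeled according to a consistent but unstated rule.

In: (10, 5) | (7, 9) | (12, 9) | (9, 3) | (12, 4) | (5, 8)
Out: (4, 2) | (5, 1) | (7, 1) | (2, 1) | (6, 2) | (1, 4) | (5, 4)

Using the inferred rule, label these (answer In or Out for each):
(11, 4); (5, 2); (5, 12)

In, Out, In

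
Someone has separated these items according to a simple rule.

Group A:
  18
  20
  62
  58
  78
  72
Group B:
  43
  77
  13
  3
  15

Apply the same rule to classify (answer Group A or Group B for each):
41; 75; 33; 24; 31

The simplest hypothesis consistent with all the labels is: even.
41: 41 is odd — doesn't match, so Group B. 75: 75 is odd — doesn't match, so Group B. 33: 33 is odd — doesn't match, so Group B. 24: 24 is even — fits, so Group A. 31: 31 is odd — doesn't match, so Group B.

Group B, Group B, Group B, Group A, Group B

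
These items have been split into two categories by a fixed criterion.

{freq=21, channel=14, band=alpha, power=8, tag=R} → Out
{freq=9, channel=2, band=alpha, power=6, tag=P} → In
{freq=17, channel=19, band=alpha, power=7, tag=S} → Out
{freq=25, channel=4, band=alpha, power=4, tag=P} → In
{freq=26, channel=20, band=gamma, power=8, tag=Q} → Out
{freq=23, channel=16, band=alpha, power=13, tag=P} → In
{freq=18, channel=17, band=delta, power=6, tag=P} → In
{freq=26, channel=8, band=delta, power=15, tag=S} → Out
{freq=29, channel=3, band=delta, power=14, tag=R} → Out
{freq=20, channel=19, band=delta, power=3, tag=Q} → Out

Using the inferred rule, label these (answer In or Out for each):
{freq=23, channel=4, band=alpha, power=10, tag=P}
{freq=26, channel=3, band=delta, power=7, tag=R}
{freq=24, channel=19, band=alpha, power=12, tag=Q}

Comparing the two groups points to one rule — tag is P.
{freq=23, channel=4, band=alpha, power=10, tag=P}: tag is P, passes → In.
{freq=26, channel=3, band=delta, power=7, tag=R}: tag is R, does not satisfy this → Out.
{freq=24, channel=19, band=alpha, power=12, tag=Q}: tag is Q, does not satisfy this → Out.

In, Out, Out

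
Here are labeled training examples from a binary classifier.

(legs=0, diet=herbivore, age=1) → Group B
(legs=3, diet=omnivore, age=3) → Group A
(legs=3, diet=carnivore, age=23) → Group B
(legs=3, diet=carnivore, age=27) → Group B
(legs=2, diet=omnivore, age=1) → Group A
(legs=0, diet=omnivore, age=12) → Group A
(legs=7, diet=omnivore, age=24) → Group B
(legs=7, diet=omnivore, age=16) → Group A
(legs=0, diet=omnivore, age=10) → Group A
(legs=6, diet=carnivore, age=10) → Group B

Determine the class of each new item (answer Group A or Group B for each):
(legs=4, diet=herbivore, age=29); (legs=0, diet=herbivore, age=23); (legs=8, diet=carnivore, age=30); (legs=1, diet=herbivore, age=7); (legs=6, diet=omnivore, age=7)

The distinguishing property — diet is omnivore AND age ≤ 16 — holds for all the 'Group A' cases and none of the 'Group B' cases.

Group B, Group B, Group B, Group B, Group A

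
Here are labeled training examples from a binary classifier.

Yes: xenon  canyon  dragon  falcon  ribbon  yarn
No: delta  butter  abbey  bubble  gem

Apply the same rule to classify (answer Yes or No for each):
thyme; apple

No, No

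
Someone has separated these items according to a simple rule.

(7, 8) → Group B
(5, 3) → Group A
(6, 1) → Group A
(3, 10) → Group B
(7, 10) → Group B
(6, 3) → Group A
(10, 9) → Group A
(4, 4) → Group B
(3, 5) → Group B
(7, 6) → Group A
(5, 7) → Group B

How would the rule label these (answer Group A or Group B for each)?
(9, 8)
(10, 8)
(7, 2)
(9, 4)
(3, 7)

'Group A' ⟺ first > second.
(9, 8) → 9 > 8 → Group A.
(10, 8) → 10 > 8 → Group A.
(7, 2) → 7 > 2 → Group A.
(9, 4) → 9 > 4 → Group A.
(3, 7) → 3 < 7 → Group B.

Group A, Group A, Group A, Group A, Group B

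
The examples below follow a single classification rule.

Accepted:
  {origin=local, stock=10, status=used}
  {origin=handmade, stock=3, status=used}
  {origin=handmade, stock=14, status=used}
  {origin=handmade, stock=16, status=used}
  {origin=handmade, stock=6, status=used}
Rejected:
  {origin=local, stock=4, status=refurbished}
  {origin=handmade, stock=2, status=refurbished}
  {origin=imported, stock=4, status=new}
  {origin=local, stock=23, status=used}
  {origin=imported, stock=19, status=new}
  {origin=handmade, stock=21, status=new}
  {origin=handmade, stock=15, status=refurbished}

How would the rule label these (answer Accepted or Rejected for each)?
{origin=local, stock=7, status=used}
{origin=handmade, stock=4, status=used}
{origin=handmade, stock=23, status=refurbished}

The simplest hypothesis consistent with all the labels is: status is used AND stock ≤ 16.
Accepted: {origin=local, stock=7, status=used}, since status is used, stock = 7. Accepted: {origin=handmade, stock=4, status=used}, since status is used, stock = 4. Rejected: {origin=handmade, stock=23, status=refurbished}, since status is refurbished, stock = 23.

Accepted, Accepted, Rejected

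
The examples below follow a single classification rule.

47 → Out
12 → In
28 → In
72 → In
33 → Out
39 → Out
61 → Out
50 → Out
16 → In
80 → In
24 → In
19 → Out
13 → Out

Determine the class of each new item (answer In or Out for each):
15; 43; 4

A rule that fits every label: multiple of 4 — true of each 'In' example, false of each 'Out' one.
15: 15 = 4·3 + 3, doesn't match → Out.
43: 43 = 4·10 + 3, doesn't match → Out.
4: 4 = 4·1, passes → In.

Out, Out, In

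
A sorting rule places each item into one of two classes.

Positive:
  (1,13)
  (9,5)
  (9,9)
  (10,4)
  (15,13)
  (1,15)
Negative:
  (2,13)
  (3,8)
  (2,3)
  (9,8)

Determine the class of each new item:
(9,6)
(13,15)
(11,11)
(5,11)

Rule: sum is even. This holds for each 'Positive' example and fails for each 'Negative' one.
(9,6) — 9+6 = 15, hence Negative. (13,15) — 13+15 = 28, hence Positive. (11,11) — 11+11 = 22, hence Positive. (5,11) — 5+11 = 16, hence Positive.

Negative, Positive, Positive, Positive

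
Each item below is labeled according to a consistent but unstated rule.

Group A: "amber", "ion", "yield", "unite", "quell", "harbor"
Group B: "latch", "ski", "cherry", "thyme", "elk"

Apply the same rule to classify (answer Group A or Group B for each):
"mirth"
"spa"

A rule that fits every label: has ≥ 2 vowels — true of each 'Group A' example, false of each 'Group B' one.

Group B, Group B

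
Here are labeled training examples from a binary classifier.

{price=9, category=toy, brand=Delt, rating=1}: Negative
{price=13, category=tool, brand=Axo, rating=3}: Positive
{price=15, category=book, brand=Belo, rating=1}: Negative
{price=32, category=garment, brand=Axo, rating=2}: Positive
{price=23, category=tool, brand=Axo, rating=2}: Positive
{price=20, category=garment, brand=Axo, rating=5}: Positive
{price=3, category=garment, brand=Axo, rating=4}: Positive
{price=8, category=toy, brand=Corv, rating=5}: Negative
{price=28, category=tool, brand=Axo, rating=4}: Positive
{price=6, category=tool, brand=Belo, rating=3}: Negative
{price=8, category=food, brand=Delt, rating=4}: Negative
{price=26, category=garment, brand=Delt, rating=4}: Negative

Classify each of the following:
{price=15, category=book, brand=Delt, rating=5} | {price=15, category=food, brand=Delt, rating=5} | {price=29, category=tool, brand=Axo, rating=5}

Every 'Positive' example satisfies: brand is Axo. None of the 'Negative' examples do.
{price=15, category=book, brand=Delt, rating=5}: Negative (brand is Delt).
{price=15, category=food, brand=Delt, rating=5}: Negative (brand is Delt).
{price=29, category=tool, brand=Axo, rating=5}: Positive (brand is Axo).

Negative, Negative, Positive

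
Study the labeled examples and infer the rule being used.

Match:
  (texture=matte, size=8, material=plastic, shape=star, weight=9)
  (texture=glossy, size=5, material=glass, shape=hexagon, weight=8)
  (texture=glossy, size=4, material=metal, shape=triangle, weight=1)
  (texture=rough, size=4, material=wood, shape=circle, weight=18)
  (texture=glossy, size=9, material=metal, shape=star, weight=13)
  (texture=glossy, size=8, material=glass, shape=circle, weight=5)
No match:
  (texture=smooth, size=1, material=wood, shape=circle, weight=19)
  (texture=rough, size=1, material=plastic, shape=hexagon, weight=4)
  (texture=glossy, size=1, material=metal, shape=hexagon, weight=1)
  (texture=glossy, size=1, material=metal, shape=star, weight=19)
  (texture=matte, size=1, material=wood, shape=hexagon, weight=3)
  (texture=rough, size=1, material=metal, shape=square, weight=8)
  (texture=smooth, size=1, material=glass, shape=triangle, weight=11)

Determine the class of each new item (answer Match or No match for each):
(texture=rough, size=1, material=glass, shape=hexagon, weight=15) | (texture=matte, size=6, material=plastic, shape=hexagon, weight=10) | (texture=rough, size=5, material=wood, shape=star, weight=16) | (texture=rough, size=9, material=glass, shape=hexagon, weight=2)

Every 'Match' example satisfies: size ≥ 4. None of the 'No match' examples do.
(texture=rough, size=1, material=glass, shape=hexagon, weight=15) → size = 1 → No match.
(texture=matte, size=6, material=plastic, shape=hexagon, weight=10) → size = 6 → Match.
(texture=rough, size=5, material=wood, shape=star, weight=16) → size = 5 → Match.
(texture=rough, size=9, material=glass, shape=hexagon, weight=2) → size = 9 → Match.

No match, Match, Match, Match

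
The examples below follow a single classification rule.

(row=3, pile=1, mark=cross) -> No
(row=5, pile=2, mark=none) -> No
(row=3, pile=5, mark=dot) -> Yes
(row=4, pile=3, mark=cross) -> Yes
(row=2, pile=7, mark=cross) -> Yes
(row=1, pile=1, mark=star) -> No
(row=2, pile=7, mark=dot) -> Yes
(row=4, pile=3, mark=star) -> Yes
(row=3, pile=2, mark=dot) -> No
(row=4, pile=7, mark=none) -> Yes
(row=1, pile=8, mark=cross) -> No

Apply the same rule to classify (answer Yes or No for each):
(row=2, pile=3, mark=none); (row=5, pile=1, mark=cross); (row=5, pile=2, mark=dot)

The rule appears to be: row ≥ 2 AND pile ≥ 3.
(row=2, pile=3, mark=none): row = 2, pile = 3 — matches, so Yes.
(row=5, pile=1, mark=cross): row = 5, pile = 1 — lacks this property, so No.
(row=5, pile=2, mark=dot): row = 5, pile = 2 — lacks this property, so No.

Yes, No, No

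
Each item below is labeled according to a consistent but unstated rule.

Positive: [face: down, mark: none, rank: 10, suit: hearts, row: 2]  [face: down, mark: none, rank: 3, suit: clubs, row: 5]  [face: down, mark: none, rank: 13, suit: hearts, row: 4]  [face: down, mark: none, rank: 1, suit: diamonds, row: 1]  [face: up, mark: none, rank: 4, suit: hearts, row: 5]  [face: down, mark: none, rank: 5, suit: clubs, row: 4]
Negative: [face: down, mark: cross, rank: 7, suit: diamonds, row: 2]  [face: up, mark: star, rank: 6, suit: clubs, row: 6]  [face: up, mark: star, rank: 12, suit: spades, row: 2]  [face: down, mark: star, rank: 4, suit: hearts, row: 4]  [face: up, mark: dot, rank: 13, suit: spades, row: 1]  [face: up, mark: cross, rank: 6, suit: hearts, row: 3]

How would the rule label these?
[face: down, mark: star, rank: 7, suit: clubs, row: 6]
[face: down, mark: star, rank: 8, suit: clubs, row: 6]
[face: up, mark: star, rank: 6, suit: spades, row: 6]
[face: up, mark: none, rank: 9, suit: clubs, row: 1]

Negative, Negative, Negative, Positive

Every 'Positive' example satisfies: mark is none. None of the 'Negative' examples do.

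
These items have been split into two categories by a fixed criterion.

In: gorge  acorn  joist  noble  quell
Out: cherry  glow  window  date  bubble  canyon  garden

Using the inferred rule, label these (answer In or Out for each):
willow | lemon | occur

Rule: odd length. This holds for each 'In' example and fails for each 'Out' one.

Out, In, In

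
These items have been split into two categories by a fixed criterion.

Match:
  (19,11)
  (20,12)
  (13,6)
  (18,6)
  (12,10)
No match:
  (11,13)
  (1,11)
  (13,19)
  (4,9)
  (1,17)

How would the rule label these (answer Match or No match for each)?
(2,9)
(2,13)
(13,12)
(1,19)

'Match' ⟺ first > second.
(2,9) — 2 < 9, hence No match. (2,13) — 2 < 13, hence No match. (13,12) — 13 > 12, hence Match. (1,19) — 1 < 19, hence No match.

No match, No match, Match, No match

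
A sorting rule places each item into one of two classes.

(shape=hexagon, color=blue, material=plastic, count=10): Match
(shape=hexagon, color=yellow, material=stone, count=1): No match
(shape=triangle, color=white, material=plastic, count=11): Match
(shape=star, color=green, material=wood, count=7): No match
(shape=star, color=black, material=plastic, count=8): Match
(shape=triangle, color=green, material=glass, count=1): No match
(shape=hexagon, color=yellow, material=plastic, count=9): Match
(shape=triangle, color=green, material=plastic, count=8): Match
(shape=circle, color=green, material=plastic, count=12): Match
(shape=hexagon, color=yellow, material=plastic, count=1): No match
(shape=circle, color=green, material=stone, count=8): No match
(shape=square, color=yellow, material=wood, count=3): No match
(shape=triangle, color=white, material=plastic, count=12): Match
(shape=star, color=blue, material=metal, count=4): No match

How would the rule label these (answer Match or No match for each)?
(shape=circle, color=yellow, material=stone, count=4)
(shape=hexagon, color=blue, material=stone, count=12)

No match, No match

One predicate separates the groups cleanly: material is plastic AND count ≥ 3.
(shape=circle, color=yellow, material=stone, count=4): material is stone, count = 4, fails this test → No match.
(shape=hexagon, color=blue, material=stone, count=12): material is stone, count = 12, fails this test → No match.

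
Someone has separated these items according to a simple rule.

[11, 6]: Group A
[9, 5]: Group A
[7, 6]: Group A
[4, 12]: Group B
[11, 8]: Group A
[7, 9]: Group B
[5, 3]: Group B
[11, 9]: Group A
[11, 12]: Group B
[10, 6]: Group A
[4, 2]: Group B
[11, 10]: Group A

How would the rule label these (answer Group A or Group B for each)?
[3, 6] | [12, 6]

One predicate separates the groups cleanly: first > second AND sum ≥ 13.

Group B, Group A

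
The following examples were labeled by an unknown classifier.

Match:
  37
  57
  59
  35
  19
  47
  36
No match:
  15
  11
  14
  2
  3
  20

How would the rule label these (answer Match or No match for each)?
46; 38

Match, Match

The common property of the 'Match' items is: digit sum ≥ 7. No 'No match' item has it.
46: Match (digit sum 4+6 = 10).
38: Match (digit sum 3+8 = 11).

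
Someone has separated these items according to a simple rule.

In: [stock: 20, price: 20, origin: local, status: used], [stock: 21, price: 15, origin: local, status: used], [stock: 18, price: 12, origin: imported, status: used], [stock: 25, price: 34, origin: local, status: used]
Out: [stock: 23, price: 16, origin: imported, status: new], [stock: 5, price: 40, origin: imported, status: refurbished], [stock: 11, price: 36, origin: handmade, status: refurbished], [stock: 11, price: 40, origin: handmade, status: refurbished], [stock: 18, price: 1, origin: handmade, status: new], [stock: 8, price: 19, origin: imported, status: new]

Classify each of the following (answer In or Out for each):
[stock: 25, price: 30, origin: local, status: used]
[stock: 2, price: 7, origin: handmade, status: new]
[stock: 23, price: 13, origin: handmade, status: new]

In, Out, Out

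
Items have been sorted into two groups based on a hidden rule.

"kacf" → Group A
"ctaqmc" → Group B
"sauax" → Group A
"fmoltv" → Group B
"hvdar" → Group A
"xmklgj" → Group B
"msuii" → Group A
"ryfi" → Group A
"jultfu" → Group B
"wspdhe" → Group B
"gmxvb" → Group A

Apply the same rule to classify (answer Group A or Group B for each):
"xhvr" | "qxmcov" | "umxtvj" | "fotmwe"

The rule appears to be: length ≤ 5.
Group A: "xhvr", since length 4.
Group B: "qxmcov", since length 6.
Group B: "umxtvj", since length 6.
Group B: "fotmwe", since length 6.

Group A, Group B, Group B, Group B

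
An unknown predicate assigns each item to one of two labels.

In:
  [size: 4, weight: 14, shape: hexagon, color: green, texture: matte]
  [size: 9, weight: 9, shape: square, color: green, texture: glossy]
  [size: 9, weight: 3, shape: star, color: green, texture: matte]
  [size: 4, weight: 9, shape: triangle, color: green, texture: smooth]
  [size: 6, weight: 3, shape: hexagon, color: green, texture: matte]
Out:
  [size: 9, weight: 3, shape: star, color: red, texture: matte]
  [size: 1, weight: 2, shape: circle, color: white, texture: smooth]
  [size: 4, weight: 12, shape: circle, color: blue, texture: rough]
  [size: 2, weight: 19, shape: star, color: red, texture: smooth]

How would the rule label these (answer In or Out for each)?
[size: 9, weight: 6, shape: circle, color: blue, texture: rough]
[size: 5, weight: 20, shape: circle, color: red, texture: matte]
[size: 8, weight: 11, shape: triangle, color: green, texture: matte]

Out, Out, In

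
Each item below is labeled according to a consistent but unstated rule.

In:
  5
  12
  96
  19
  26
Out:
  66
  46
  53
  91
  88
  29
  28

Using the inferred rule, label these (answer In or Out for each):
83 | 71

Out, Out

A rule that fits every label: ≡ 5 (mod 7) — true of each 'In' example, false of each 'Out' one.
83: 83 mod 7 = 6 — does not satisfy this, so Out. 71: 71 mod 7 = 1 — does not satisfy this, so Out.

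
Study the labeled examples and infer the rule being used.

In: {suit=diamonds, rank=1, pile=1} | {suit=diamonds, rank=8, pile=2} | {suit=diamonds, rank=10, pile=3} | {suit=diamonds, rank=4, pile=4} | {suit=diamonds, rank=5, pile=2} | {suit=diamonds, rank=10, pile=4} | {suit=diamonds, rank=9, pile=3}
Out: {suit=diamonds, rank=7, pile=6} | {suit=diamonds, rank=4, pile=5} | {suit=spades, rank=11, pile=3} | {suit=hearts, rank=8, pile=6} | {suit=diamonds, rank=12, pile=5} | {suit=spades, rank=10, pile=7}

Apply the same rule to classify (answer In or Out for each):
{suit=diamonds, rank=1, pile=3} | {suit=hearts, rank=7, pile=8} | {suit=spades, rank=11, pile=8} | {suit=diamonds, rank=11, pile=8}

All 'In' examples share one property — suit is diamonds AND pile ≤ 4 — and every 'Out' example lacks it.
{suit=diamonds, rank=1, pile=3}: suit is diamonds, pile = 3, satisfies this → In.
{suit=hearts, rank=7, pile=8}: suit is hearts, pile = 8, does not pass → Out.
{suit=spades, rank=11, pile=8}: suit is spades, pile = 8, does not pass → Out.
{suit=diamonds, rank=11, pile=8}: suit is diamonds, pile = 8, does not pass → Out.

In, Out, Out, Out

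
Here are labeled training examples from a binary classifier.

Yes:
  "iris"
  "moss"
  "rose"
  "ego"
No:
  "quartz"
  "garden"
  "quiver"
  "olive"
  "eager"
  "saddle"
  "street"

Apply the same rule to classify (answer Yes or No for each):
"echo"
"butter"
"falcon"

Rule: length ≤ 4. This holds for each 'Yes' example and fails for each 'No' one.
Yes: "echo", since length 4. No: "butter", since length 6. No: "falcon", since length 6.

Yes, No, No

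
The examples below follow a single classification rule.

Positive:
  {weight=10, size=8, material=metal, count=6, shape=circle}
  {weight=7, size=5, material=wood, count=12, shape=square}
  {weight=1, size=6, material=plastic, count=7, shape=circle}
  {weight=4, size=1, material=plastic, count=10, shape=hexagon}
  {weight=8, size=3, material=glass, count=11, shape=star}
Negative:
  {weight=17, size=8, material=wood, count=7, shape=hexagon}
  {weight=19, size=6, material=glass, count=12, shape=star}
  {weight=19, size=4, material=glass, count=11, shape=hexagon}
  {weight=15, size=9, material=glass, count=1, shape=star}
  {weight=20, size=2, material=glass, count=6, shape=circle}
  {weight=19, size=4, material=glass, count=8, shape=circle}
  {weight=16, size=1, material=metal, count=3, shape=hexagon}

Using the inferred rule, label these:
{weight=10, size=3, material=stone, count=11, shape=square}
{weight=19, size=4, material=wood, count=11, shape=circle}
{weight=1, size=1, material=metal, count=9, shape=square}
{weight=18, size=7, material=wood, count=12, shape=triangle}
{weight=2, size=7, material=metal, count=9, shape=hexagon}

The classifier is using: weight ≤ 10.

Positive, Negative, Positive, Negative, Positive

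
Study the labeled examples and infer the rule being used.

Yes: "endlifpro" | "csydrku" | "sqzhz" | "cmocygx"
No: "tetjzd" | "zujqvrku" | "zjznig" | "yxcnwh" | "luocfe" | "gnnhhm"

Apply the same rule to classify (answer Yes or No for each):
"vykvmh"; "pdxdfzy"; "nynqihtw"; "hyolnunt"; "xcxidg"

No, Yes, No, No, No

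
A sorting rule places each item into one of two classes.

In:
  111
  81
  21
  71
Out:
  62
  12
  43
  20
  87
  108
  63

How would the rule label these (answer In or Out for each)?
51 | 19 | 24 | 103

In, Out, Out, Out

The classifier is using: ends in digit 1.
51: last digit 1 — passes, so In.
19: last digit 9 — fails the rule, so Out.
24: last digit 4 — fails the rule, so Out.
103: last digit 3 — fails the rule, so Out.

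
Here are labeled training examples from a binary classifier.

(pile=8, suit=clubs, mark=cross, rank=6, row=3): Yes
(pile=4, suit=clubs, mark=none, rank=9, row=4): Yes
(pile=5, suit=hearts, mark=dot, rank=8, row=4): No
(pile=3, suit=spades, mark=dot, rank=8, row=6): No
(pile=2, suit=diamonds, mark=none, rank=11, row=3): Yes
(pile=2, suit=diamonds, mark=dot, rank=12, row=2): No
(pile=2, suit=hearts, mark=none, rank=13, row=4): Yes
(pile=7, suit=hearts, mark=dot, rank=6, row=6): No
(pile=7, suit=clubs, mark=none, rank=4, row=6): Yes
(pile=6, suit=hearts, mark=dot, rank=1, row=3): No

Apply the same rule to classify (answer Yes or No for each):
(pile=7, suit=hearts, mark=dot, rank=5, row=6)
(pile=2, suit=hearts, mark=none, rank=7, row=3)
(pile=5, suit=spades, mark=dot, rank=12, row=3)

No, Yes, No

Looking at the examples, the only property every 'Yes' case has and every 'No' case lacks is: mark is not dot.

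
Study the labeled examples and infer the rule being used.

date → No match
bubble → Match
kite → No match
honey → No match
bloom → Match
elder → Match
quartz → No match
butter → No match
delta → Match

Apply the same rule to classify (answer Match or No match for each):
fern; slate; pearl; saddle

The distinguishing property — contains 'l' — holds for all the 'Match' cases and none of the 'No match' cases.
fern: no 'l' — does not satisfy this, so No match. slate: has 'l' — has this property, so Match. pearl: has 'l' — has this property, so Match. saddle: has 'l' — has this property, so Match.

No match, Match, Match, Match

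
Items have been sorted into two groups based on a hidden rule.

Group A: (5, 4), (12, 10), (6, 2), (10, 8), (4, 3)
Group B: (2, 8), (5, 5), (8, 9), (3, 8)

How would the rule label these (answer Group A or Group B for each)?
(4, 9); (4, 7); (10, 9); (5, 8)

Group B, Group B, Group A, Group B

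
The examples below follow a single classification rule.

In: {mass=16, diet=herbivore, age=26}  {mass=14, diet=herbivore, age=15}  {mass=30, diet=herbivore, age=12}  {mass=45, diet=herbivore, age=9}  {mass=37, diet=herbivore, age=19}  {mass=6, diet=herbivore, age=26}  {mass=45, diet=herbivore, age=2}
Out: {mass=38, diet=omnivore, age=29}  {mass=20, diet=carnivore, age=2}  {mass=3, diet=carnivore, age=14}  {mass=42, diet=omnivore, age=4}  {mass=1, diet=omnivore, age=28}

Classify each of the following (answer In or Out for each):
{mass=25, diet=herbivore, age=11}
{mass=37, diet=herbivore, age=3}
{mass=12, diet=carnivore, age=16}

In, In, Out

The pattern is that an item is 'In' exactly when: diet is herbivore.
{mass=25, diet=herbivore, age=11}: diet is herbivore, passes → In.
{mass=37, diet=herbivore, age=3}: diet is herbivore, passes → In.
{mass=12, diet=carnivore, age=16}: diet is carnivore, fails this test → Out.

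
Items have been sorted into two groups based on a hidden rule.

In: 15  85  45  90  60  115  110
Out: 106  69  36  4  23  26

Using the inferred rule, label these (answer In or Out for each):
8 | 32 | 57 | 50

'In' ⟺ multiple of 5.
8: Out (8 = 5·1 + 3). 32: Out (32 = 5·6 + 2). 57: Out (57 = 5·11 + 2). 50: In (50 = 5·10).

Out, Out, Out, In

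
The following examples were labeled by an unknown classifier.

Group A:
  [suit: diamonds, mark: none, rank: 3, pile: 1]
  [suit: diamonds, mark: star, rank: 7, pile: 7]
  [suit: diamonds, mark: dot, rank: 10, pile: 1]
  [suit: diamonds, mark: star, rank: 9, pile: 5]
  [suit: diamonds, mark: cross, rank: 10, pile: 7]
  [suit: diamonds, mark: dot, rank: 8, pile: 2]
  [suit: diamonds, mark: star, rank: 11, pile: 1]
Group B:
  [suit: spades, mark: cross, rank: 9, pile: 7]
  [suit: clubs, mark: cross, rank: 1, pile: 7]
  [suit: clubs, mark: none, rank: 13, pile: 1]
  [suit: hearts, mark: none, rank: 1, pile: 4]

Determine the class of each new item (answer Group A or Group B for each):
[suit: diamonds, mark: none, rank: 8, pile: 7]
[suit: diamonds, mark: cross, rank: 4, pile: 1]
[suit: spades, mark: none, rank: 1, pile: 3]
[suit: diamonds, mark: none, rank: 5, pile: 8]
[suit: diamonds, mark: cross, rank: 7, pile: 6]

Group A, Group A, Group B, Group A, Group A

Looking at the examples, the only property every 'Group A' case has and every 'Group B' case lacks is: suit is diamonds.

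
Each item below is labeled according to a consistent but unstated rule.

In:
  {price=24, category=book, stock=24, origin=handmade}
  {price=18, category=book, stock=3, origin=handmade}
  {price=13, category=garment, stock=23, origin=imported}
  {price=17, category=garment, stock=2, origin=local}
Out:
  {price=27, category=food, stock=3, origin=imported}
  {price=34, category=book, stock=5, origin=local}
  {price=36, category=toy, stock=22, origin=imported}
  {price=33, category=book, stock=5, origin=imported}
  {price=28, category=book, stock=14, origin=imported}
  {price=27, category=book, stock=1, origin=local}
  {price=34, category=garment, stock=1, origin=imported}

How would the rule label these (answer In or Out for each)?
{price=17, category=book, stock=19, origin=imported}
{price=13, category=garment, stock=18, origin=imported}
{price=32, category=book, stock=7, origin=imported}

One predicate separates the groups cleanly: price ≤ 24.
{price=17, category=book, stock=19, origin=imported}: price = 17, meets the rule → In. {price=13, category=garment, stock=18, origin=imported}: price = 13, meets the rule → In. {price=32, category=book, stock=7, origin=imported}: price = 32, fails the rule → Out.

In, In, Out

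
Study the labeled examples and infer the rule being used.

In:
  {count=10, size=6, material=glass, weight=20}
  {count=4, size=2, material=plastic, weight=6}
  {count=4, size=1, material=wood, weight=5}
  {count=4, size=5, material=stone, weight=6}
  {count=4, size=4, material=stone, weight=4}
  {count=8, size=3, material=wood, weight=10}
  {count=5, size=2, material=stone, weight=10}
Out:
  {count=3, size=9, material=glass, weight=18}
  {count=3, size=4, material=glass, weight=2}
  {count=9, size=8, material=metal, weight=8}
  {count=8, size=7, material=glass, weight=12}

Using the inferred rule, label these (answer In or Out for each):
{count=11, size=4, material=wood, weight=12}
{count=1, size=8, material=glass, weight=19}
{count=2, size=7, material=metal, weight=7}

The rule appears to be: size ≤ 6 AND count ≥ 4.
{count=11, size=4, material=wood, weight=12}: In (size = 4, count = 11).
{count=1, size=8, material=glass, weight=19}: Out (size = 8, count = 1).
{count=2, size=7, material=metal, weight=7}: Out (size = 7, count = 2).

In, Out, Out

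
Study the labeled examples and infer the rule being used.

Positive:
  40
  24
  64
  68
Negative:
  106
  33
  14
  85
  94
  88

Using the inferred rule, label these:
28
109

The distinguishing property — multiple of 4 AND at most 68 — holds for all the 'Positive' cases and none of the 'Negative' cases.
28: 28 = 4·7, 28 ≤ 68 — meets the rule, so Positive. 109: 109 = 4·27 + 1, 109 > 68 — fails this test, so Negative.

Positive, Negative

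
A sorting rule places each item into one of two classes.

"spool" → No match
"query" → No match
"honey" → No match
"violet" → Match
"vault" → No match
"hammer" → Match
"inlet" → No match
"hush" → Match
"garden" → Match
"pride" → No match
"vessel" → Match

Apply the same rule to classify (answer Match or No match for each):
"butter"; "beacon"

The common property of the 'Match' items is: even length. No 'No match' item has it.
"butter" — length 6, hence Match. "beacon" — length 6, hence Match.

Match, Match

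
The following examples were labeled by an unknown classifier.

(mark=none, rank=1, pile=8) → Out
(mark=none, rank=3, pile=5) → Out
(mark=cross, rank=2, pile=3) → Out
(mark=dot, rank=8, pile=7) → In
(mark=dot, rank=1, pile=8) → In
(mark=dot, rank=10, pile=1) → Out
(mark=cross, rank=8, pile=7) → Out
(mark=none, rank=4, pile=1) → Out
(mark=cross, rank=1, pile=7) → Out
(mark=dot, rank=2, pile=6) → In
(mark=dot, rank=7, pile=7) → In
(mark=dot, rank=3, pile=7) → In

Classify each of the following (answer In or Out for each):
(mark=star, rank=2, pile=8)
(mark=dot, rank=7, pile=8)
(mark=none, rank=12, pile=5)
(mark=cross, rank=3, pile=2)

Out, In, Out, Out

The common property of the 'In' items is: mark is dot AND pile ≥ 3. No 'Out' item has it.
(mark=star, rank=2, pile=8): Out (mark is star, pile = 8). (mark=dot, rank=7, pile=8): In (mark is dot, pile = 8). (mark=none, rank=12, pile=5): Out (mark is none, pile = 5). (mark=cross, rank=3, pile=2): Out (mark is cross, pile = 2).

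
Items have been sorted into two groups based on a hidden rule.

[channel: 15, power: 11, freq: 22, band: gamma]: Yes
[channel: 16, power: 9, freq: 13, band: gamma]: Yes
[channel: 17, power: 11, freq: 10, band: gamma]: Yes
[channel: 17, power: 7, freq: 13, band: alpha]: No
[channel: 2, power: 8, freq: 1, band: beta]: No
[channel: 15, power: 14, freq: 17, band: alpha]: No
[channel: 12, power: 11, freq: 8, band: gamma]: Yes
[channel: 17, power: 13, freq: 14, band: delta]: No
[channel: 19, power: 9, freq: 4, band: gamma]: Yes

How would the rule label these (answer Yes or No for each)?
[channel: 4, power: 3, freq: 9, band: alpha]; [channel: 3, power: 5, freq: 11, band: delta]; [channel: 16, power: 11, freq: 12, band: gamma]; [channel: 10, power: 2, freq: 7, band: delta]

No, No, Yes, No

All 'Yes' examples share one property — band is gamma — and every 'No' example lacks it.
[channel: 4, power: 3, freq: 9, band: alpha]: band is alpha, does not pass → No. [channel: 3, power: 5, freq: 11, band: delta]: band is delta, does not pass → No. [channel: 16, power: 11, freq: 12, band: gamma]: band is gamma, matches → Yes. [channel: 10, power: 2, freq: 7, band: delta]: band is delta, does not pass → No.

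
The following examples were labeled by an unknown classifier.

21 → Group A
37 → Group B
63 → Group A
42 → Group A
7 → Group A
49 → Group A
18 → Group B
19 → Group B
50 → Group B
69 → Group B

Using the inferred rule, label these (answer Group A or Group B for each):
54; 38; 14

Group B, Group B, Group A

The classifier is using: multiple of 7.
54: 54 = 7·7 + 5 — lacks this property, so Group B.
38: 38 = 7·5 + 3 — lacks this property, so Group B.
14: 14 = 7·2 — matches, so Group A.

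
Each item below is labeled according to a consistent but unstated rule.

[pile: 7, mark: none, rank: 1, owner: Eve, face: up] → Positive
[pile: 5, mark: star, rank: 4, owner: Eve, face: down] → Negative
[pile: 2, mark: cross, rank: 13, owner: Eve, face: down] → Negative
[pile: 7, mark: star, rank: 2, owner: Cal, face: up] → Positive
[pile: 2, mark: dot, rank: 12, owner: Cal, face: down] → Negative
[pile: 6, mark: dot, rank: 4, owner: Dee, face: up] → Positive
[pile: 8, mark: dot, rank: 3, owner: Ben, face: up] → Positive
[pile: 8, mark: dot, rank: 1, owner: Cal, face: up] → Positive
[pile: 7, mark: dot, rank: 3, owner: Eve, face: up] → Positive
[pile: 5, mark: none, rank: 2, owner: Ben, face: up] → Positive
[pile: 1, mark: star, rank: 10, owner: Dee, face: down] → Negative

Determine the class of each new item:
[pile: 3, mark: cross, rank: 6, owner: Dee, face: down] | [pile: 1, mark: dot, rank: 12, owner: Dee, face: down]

Negative, Negative

'Positive' ⟺ face is up.
[pile: 3, mark: cross, rank: 6, owner: Dee, face: down]: face is down — lacks this property, so Negative. [pile: 1, mark: dot, rank: 12, owner: Dee, face: down]: face is down — lacks this property, so Negative.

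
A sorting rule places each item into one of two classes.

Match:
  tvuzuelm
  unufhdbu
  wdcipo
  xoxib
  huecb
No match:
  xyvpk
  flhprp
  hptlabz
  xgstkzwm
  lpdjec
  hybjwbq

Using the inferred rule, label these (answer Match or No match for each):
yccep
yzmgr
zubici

The distinguishing property — has ≥ 2 vowels — holds for all the 'Match' cases and none of the 'No match' cases.
yccep: 1 vowel — does not satisfy this, so No match. yzmgr: 0 vowels — does not satisfy this, so No match. zubici: 3 vowels — has this property, so Match.

No match, No match, Match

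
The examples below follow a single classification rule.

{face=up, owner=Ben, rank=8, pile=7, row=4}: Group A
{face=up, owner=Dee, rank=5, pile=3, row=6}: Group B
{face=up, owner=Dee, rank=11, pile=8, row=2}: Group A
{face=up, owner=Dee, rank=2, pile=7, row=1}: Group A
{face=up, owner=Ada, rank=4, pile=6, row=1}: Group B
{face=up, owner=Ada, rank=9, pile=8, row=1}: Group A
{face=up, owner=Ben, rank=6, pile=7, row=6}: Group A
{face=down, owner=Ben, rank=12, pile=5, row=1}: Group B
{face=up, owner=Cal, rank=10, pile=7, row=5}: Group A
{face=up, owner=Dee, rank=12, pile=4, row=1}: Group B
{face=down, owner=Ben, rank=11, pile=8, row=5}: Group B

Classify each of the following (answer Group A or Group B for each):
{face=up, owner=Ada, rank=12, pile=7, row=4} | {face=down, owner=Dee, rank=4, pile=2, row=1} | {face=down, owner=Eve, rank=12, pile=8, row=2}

Group A, Group B, Group B

All 'Group A' examples share one property — face is up AND pile ≥ 7 — and every 'Group B' example lacks it.
{face=up, owner=Ada, rank=12, pile=7, row=4}: Group A (face is up, pile = 7).
{face=down, owner=Dee, rank=4, pile=2, row=1}: Group B (face is down, pile = 2).
{face=down, owner=Eve, rank=12, pile=8, row=2}: Group B (face is down, pile = 8).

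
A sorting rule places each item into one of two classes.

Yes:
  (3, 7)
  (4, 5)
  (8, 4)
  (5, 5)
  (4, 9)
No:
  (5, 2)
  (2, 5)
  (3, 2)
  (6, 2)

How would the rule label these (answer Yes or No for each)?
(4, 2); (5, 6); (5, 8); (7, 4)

No, Yes, Yes, Yes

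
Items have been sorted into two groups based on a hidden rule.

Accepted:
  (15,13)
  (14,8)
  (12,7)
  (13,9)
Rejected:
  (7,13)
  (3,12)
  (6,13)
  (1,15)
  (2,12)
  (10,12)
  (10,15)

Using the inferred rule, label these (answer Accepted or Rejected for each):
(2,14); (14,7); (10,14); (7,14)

Rejected, Accepted, Rejected, Rejected

All 'Accepted' examples share one property — first > second — and every 'Rejected' example lacks it.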